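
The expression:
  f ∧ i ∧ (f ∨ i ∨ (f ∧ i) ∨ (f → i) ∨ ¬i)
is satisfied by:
  {i: True, f: True}


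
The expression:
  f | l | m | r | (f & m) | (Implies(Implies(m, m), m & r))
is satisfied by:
  {r: True, m: True, l: True, f: True}
  {r: True, m: True, l: True, f: False}
  {r: True, m: True, f: True, l: False}
  {r: True, m: True, f: False, l: False}
  {r: True, l: True, f: True, m: False}
  {r: True, l: True, f: False, m: False}
  {r: True, l: False, f: True, m: False}
  {r: True, l: False, f: False, m: False}
  {m: True, l: True, f: True, r: False}
  {m: True, l: True, f: False, r: False}
  {m: True, f: True, l: False, r: False}
  {m: True, f: False, l: False, r: False}
  {l: True, f: True, m: False, r: False}
  {l: True, m: False, f: False, r: False}
  {f: True, m: False, l: False, r: False}


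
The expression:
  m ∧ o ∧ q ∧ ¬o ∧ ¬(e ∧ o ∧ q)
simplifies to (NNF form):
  False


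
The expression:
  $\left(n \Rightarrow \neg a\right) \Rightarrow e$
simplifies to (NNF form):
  $e \vee \left(a \wedge n\right)$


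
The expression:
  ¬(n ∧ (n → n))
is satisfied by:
  {n: False}


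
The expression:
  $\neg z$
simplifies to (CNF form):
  $\neg z$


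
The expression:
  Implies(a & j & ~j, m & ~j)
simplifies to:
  True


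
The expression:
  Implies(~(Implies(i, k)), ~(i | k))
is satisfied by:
  {k: True, i: False}
  {i: False, k: False}
  {i: True, k: True}


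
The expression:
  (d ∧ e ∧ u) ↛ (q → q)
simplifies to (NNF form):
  False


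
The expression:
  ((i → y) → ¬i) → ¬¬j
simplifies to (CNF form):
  (i ∨ j) ∧ (j ∨ y)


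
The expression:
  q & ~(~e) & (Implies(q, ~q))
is never true.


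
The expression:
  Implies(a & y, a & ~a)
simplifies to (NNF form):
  ~a | ~y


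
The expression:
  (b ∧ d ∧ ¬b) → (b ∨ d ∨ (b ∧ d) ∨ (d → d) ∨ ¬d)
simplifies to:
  True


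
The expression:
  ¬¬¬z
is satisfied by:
  {z: False}


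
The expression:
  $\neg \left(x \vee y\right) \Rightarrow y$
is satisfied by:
  {y: True, x: True}
  {y: True, x: False}
  {x: True, y: False}


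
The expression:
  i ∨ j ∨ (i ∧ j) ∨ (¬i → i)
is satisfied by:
  {i: True, j: True}
  {i: True, j: False}
  {j: True, i: False}


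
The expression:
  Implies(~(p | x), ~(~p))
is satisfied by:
  {x: True, p: True}
  {x: True, p: False}
  {p: True, x: False}


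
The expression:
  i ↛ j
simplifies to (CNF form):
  i ∧ ¬j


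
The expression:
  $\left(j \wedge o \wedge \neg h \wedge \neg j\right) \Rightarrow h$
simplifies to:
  $\text{True}$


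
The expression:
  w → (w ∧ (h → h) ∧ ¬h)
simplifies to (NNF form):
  ¬h ∨ ¬w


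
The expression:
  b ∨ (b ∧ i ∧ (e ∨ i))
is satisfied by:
  {b: True}


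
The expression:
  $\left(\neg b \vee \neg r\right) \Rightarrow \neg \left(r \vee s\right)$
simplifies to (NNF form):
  $\left(b \wedge r\right) \vee \left(\neg r \wedge \neg s\right)$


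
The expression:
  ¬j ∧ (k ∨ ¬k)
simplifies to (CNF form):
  ¬j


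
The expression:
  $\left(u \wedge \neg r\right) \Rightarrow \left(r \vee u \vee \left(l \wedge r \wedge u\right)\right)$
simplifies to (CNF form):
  $\text{True}$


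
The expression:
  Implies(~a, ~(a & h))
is always true.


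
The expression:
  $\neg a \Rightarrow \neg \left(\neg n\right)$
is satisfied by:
  {n: True, a: True}
  {n: True, a: False}
  {a: True, n: False}


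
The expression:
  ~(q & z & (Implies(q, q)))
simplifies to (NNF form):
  ~q | ~z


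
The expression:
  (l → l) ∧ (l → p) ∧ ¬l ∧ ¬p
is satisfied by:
  {p: False, l: False}


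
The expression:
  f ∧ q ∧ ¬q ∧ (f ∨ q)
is never true.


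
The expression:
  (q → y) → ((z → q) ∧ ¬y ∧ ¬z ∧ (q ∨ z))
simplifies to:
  q ∧ ¬y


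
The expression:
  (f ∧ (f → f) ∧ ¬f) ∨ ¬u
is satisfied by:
  {u: False}


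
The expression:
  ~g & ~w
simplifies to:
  ~g & ~w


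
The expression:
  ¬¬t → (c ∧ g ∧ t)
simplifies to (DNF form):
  (c ∧ g) ∨ ¬t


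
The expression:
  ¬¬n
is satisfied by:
  {n: True}


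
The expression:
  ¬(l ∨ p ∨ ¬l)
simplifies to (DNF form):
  False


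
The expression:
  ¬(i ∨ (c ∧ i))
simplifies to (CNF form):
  ¬i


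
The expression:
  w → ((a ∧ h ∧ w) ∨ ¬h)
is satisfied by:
  {a: True, w: False, h: False}
  {w: False, h: False, a: False}
  {h: True, a: True, w: False}
  {h: True, w: False, a: False}
  {a: True, w: True, h: False}
  {w: True, a: False, h: False}
  {h: True, w: True, a: True}


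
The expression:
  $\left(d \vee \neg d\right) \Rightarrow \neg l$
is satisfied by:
  {l: False}


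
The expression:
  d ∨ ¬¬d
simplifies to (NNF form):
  d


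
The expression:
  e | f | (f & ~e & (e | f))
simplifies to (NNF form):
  e | f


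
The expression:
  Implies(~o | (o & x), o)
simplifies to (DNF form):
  o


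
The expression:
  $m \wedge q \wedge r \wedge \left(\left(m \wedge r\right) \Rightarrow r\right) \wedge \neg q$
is never true.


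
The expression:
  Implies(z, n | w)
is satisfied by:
  {n: True, w: True, z: False}
  {n: True, w: False, z: False}
  {w: True, n: False, z: False}
  {n: False, w: False, z: False}
  {n: True, z: True, w: True}
  {n: True, z: True, w: False}
  {z: True, w: True, n: False}


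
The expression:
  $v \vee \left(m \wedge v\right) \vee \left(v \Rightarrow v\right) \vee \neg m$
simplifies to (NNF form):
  $\text{True}$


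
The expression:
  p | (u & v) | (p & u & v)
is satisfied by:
  {u: True, p: True, v: True}
  {u: True, p: True, v: False}
  {p: True, v: True, u: False}
  {p: True, v: False, u: False}
  {u: True, v: True, p: False}


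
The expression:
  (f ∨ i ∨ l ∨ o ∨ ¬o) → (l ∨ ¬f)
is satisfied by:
  {l: True, f: False}
  {f: False, l: False}
  {f: True, l: True}


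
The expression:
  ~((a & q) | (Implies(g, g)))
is never true.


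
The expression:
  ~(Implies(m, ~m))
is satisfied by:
  {m: True}


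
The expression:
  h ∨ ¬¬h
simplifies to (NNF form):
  h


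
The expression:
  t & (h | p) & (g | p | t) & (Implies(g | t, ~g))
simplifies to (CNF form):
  t & ~g & (h | p)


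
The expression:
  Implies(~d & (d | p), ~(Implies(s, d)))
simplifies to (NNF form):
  d | s | ~p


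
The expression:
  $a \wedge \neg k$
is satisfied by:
  {a: True, k: False}


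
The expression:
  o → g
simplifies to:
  g ∨ ¬o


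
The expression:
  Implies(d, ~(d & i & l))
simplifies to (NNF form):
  ~d | ~i | ~l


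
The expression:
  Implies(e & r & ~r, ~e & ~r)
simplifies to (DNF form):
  True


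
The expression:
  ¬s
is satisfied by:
  {s: False}


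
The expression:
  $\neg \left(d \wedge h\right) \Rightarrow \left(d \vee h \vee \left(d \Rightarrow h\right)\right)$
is always true.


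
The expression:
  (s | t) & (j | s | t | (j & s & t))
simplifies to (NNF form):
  s | t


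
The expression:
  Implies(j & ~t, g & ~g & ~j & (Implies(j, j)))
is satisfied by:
  {t: True, j: False}
  {j: False, t: False}
  {j: True, t: True}


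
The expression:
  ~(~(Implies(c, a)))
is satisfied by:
  {a: True, c: False}
  {c: False, a: False}
  {c: True, a: True}


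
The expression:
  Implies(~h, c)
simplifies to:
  c | h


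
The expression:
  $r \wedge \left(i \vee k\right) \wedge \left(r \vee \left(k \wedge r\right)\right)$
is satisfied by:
  {r: True, i: True, k: True}
  {r: True, i: True, k: False}
  {r: True, k: True, i: False}


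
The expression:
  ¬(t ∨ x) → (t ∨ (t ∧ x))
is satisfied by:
  {x: True, t: True}
  {x: True, t: False}
  {t: True, x: False}


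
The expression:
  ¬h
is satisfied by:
  {h: False}


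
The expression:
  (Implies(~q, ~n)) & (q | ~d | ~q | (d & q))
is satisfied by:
  {q: True, n: False}
  {n: False, q: False}
  {n: True, q: True}


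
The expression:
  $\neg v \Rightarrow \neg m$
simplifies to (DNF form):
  $v \vee \neg m$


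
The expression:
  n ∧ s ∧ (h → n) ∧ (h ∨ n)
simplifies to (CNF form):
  n ∧ s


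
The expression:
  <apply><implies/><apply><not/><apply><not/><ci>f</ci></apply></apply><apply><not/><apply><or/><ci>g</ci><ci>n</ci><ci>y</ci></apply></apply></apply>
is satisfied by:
  {y: False, g: False, f: False, n: False}
  {n: True, y: False, g: False, f: False}
  {g: True, n: False, y: False, f: False}
  {n: True, g: True, y: False, f: False}
  {y: True, n: False, g: False, f: False}
  {n: True, y: True, g: False, f: False}
  {g: True, y: True, n: False, f: False}
  {n: True, g: True, y: True, f: False}
  {f: True, n: False, y: False, g: False}


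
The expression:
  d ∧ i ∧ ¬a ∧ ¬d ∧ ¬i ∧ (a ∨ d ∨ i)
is never true.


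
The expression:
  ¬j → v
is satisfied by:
  {v: True, j: True}
  {v: True, j: False}
  {j: True, v: False}


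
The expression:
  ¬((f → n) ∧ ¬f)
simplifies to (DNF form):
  f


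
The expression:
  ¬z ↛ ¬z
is never true.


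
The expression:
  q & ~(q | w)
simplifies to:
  False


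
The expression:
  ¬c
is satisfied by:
  {c: False}


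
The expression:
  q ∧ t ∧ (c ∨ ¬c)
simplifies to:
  q ∧ t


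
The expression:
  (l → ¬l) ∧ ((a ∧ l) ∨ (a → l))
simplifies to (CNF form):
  ¬a ∧ ¬l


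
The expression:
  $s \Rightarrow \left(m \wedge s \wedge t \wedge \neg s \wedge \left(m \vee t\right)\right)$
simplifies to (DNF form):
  $\neg s$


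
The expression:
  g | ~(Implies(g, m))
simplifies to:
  g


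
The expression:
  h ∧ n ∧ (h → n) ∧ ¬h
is never true.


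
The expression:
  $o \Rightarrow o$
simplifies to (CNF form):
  $\text{True}$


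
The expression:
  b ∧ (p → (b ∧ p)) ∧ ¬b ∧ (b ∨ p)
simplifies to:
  False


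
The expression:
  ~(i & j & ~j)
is always true.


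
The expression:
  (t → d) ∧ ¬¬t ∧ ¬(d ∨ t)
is never true.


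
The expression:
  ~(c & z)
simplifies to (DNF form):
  ~c | ~z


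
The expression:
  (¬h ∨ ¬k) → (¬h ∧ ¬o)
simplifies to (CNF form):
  (h ∨ ¬h) ∧ (h ∨ ¬o) ∧ (k ∨ ¬h) ∧ (k ∨ ¬o)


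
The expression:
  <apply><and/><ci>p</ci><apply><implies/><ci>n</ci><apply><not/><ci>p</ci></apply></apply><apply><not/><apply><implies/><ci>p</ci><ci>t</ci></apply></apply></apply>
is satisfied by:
  {p: True, n: False, t: False}


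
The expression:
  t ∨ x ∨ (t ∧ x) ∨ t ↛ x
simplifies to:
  t ∨ x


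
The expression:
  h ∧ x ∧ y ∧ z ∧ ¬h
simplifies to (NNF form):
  False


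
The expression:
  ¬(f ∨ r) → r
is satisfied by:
  {r: True, f: True}
  {r: True, f: False}
  {f: True, r: False}


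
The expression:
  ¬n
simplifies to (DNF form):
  ¬n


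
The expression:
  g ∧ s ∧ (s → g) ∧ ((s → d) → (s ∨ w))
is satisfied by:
  {s: True, g: True}


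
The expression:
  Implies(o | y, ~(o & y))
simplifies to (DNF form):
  ~o | ~y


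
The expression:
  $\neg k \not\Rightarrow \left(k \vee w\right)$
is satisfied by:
  {w: False, k: False}


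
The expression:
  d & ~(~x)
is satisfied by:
  {d: True, x: True}


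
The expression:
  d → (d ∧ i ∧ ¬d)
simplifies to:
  ¬d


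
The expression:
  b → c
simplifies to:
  c ∨ ¬b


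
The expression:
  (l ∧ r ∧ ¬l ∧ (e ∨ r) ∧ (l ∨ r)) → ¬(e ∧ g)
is always true.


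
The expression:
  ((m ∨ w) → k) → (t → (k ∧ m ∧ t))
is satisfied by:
  {m: True, w: True, k: False, t: False}
  {m: True, k: False, w: False, t: False}
  {m: True, w: True, k: True, t: False}
  {m: True, k: True, w: False, t: False}
  {w: True, m: False, k: False, t: False}
  {m: False, k: False, w: False, t: False}
  {w: True, k: True, m: False, t: False}
  {k: True, m: False, w: False, t: False}
  {t: True, w: True, m: True, k: False}
  {t: True, m: True, k: False, w: False}
  {t: True, w: True, m: True, k: True}
  {t: True, m: True, k: True, w: False}
  {t: True, w: True, m: False, k: False}


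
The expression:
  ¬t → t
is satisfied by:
  {t: True}


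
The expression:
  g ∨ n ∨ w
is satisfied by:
  {n: True, g: True, w: True}
  {n: True, g: True, w: False}
  {n: True, w: True, g: False}
  {n: True, w: False, g: False}
  {g: True, w: True, n: False}
  {g: True, w: False, n: False}
  {w: True, g: False, n: False}


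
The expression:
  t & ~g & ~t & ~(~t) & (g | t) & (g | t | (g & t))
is never true.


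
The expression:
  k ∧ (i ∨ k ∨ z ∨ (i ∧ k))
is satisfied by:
  {k: True}


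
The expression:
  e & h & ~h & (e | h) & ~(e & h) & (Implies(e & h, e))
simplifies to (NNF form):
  False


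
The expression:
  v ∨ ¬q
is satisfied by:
  {v: True, q: False}
  {q: False, v: False}
  {q: True, v: True}


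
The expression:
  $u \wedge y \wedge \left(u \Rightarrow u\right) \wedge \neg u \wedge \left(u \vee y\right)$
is never true.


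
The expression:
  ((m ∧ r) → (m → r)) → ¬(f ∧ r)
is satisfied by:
  {r: False, f: False}
  {f: True, r: False}
  {r: True, f: False}


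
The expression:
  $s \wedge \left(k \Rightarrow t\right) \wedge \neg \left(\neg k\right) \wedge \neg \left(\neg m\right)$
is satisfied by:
  {t: True, m: True, s: True, k: True}


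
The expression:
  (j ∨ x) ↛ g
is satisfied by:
  {x: True, j: True, g: False}
  {x: True, g: False, j: False}
  {j: True, g: False, x: False}


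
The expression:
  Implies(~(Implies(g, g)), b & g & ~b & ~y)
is always true.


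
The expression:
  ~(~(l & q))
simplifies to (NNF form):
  l & q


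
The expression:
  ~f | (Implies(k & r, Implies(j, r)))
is always true.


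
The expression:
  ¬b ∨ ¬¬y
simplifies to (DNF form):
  y ∨ ¬b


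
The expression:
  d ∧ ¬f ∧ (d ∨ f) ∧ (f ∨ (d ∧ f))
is never true.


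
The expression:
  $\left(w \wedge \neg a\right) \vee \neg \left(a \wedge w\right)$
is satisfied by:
  {w: False, a: False}
  {a: True, w: False}
  {w: True, a: False}


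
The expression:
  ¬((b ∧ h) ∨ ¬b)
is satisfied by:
  {b: True, h: False}


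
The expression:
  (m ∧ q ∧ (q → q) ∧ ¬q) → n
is always true.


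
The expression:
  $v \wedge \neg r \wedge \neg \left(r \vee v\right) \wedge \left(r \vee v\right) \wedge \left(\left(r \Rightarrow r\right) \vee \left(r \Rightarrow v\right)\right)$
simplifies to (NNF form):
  $\text{False}$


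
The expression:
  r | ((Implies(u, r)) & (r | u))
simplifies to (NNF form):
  r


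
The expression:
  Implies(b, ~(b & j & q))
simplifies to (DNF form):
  ~b | ~j | ~q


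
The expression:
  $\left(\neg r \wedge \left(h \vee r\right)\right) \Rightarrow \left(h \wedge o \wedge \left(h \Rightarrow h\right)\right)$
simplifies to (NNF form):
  $o \vee r \vee \neg h$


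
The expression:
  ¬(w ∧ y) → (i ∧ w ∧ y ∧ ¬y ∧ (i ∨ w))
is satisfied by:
  {w: True, y: True}


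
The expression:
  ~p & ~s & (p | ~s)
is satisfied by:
  {p: False, s: False}


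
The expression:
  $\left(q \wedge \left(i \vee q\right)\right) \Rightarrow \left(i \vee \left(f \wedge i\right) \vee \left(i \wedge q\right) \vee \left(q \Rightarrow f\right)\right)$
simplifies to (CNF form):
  $f \vee i \vee \neg q$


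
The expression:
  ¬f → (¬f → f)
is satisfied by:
  {f: True}


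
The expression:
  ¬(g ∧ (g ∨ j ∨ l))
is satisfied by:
  {g: False}


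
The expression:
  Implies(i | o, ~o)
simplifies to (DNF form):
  ~o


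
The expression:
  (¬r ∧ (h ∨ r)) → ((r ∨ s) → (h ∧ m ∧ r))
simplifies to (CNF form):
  r ∨ ¬h ∨ ¬s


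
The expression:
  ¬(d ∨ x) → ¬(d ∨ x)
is always true.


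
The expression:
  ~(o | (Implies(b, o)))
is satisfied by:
  {b: True, o: False}


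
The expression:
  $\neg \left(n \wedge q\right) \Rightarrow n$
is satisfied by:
  {n: True}


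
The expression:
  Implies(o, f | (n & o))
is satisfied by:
  {n: True, f: True, o: False}
  {n: True, f: False, o: False}
  {f: True, n: False, o: False}
  {n: False, f: False, o: False}
  {n: True, o: True, f: True}
  {n: True, o: True, f: False}
  {o: True, f: True, n: False}


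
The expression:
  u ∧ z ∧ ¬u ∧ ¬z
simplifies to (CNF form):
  False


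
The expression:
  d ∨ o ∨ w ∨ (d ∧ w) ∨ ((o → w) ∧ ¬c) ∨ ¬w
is always true.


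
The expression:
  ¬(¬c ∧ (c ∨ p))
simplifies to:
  c ∨ ¬p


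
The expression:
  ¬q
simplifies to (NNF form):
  ¬q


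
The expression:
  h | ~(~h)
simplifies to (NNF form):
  h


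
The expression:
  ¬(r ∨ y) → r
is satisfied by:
  {r: True, y: True}
  {r: True, y: False}
  {y: True, r: False}


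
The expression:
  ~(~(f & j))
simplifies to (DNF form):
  f & j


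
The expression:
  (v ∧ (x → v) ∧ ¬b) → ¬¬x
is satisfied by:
  {b: True, x: True, v: False}
  {b: True, x: False, v: False}
  {x: True, b: False, v: False}
  {b: False, x: False, v: False}
  {b: True, v: True, x: True}
  {b: True, v: True, x: False}
  {v: True, x: True, b: False}


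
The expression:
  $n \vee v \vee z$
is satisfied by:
  {n: True, z: True, v: True}
  {n: True, z: True, v: False}
  {n: True, v: True, z: False}
  {n: True, v: False, z: False}
  {z: True, v: True, n: False}
  {z: True, v: False, n: False}
  {v: True, z: False, n: False}


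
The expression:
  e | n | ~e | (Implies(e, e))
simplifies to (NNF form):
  True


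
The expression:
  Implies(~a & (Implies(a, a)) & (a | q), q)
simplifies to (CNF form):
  True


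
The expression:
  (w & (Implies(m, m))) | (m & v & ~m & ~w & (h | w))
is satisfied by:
  {w: True}


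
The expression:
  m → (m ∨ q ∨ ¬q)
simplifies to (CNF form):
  True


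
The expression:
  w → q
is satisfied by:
  {q: True, w: False}
  {w: False, q: False}
  {w: True, q: True}


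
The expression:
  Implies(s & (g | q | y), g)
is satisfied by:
  {g: True, q: False, s: False, y: False}
  {y: True, g: True, q: False, s: False}
  {g: True, q: True, s: False, y: False}
  {y: True, g: True, q: True, s: False}
  {y: False, q: False, s: False, g: False}
  {y: True, q: False, s: False, g: False}
  {q: True, y: False, s: False, g: False}
  {y: True, q: True, s: False, g: False}
  {s: True, g: True, y: False, q: False}
  {y: True, s: True, g: True, q: False}
  {s: True, g: True, q: True, y: False}
  {y: True, s: True, g: True, q: True}
  {s: True, g: False, q: False, y: False}


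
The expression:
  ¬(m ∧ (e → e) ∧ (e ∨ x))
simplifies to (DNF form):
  (¬e ∧ ¬x) ∨ ¬m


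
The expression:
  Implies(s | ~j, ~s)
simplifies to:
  ~s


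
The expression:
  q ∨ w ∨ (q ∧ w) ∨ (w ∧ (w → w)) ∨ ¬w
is always true.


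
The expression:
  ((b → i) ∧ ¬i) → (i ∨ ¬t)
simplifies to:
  b ∨ i ∨ ¬t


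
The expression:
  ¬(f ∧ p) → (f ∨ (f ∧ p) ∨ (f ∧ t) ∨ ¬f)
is always true.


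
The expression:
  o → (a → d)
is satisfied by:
  {d: True, o: False, a: False}
  {o: False, a: False, d: False}
  {a: True, d: True, o: False}
  {a: True, o: False, d: False}
  {d: True, o: True, a: False}
  {o: True, d: False, a: False}
  {a: True, o: True, d: True}


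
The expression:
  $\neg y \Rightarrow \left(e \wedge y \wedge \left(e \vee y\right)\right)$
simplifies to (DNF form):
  $y$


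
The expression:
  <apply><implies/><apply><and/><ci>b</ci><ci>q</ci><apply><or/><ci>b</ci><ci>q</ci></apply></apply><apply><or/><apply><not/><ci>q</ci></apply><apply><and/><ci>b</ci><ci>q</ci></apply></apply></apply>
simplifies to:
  <true/>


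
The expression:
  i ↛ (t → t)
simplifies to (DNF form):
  False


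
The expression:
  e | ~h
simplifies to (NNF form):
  e | ~h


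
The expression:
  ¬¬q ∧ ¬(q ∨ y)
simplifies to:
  False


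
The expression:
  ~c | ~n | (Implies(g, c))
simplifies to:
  True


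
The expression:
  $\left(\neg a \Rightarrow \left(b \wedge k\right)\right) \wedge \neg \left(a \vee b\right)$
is never true.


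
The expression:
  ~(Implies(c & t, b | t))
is never true.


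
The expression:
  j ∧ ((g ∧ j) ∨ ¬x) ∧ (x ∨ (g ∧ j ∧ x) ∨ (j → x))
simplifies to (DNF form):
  g ∧ j ∧ x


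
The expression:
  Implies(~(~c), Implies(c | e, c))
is always true.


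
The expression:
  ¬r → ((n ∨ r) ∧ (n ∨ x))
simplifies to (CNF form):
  n ∨ r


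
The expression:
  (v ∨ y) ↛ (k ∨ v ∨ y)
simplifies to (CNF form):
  False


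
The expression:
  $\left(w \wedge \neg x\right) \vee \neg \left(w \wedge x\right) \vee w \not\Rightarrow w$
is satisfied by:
  {w: False, x: False}
  {x: True, w: False}
  {w: True, x: False}


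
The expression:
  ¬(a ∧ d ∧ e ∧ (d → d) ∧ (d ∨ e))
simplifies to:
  ¬a ∨ ¬d ∨ ¬e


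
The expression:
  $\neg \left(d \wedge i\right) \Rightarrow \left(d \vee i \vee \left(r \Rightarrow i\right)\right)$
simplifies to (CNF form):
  $d \vee i \vee \neg r$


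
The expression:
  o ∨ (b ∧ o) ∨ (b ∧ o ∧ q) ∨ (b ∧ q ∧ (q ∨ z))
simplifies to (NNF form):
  o ∨ (b ∧ q)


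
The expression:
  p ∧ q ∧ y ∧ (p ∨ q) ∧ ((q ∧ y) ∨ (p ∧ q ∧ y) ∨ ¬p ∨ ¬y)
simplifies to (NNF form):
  p ∧ q ∧ y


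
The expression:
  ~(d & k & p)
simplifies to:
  ~d | ~k | ~p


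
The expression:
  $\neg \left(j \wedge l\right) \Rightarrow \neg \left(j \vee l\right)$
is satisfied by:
  {l: False, j: False}
  {j: True, l: True}


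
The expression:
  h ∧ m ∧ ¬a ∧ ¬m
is never true.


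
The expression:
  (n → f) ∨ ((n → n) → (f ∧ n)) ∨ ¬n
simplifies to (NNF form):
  f ∨ ¬n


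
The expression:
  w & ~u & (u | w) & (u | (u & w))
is never true.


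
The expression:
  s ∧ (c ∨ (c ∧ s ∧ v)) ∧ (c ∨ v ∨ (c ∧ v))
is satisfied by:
  {c: True, s: True}


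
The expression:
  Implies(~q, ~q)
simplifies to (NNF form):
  True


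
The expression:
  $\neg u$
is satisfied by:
  {u: False}


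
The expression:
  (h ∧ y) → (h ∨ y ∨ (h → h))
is always true.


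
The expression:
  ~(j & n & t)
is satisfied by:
  {t: False, n: False, j: False}
  {j: True, t: False, n: False}
  {n: True, t: False, j: False}
  {j: True, n: True, t: False}
  {t: True, j: False, n: False}
  {j: True, t: True, n: False}
  {n: True, t: True, j: False}


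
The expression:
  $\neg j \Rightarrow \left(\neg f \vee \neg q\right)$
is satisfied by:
  {j: True, q: False, f: False}
  {j: False, q: False, f: False}
  {f: True, j: True, q: False}
  {f: True, j: False, q: False}
  {q: True, j: True, f: False}
  {q: True, j: False, f: False}
  {q: True, f: True, j: True}


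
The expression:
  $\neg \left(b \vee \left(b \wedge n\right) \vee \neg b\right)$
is never true.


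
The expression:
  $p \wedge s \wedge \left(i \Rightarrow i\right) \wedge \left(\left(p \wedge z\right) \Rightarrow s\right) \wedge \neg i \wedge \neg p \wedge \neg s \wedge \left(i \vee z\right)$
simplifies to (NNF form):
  $\text{False}$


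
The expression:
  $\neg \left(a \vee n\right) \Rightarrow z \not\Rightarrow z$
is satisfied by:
  {n: True, a: True}
  {n: True, a: False}
  {a: True, n: False}


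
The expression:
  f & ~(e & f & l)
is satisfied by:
  {f: True, l: False, e: False}
  {e: True, f: True, l: False}
  {l: True, f: True, e: False}


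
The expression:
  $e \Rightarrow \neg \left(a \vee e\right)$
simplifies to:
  $\neg e$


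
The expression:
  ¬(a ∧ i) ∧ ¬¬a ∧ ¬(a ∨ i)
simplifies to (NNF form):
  False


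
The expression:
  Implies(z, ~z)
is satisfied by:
  {z: False}


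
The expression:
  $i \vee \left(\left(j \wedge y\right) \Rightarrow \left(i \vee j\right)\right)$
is always true.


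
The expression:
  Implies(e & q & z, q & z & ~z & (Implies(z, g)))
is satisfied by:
  {e: False, q: False, z: False}
  {z: True, e: False, q: False}
  {q: True, e: False, z: False}
  {z: True, q: True, e: False}
  {e: True, z: False, q: False}
  {z: True, e: True, q: False}
  {q: True, e: True, z: False}


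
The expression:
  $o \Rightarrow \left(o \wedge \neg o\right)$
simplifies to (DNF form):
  $\neg o$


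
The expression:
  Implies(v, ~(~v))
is always true.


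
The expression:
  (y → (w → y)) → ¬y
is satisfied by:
  {y: False}


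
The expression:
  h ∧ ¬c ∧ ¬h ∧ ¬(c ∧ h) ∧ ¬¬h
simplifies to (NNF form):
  False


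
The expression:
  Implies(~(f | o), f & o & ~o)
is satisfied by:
  {o: True, f: True}
  {o: True, f: False}
  {f: True, o: False}


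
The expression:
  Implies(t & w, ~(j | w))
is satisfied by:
  {w: False, t: False}
  {t: True, w: False}
  {w: True, t: False}


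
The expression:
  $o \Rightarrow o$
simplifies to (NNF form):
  $\text{True}$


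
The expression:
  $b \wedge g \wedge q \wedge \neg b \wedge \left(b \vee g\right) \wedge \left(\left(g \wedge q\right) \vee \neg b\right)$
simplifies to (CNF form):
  $\text{False}$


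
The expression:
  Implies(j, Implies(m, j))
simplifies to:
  True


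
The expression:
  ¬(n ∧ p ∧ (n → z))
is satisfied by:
  {p: False, z: False, n: False}
  {n: True, p: False, z: False}
  {z: True, p: False, n: False}
  {n: True, z: True, p: False}
  {p: True, n: False, z: False}
  {n: True, p: True, z: False}
  {z: True, p: True, n: False}


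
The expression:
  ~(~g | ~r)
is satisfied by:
  {r: True, g: True}


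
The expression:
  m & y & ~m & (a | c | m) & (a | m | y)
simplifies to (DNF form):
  False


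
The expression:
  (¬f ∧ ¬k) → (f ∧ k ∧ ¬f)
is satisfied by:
  {k: True, f: True}
  {k: True, f: False}
  {f: True, k: False}


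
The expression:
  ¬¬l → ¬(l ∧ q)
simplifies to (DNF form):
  ¬l ∨ ¬q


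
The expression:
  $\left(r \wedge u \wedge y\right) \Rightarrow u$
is always true.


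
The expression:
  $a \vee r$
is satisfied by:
  {r: True, a: True}
  {r: True, a: False}
  {a: True, r: False}


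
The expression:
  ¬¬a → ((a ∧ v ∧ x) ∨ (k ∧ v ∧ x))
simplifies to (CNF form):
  (v ∨ ¬a) ∧ (x ∨ ¬a)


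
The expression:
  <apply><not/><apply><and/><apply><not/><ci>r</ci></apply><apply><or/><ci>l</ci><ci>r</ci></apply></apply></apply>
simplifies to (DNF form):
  <apply><or/><ci>r</ci><apply><not/><ci>l</ci></apply></apply>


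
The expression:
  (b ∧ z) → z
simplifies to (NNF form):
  True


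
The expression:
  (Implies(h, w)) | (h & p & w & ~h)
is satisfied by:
  {w: True, h: False}
  {h: False, w: False}
  {h: True, w: True}


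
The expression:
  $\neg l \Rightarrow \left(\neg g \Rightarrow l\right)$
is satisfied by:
  {l: True, g: True}
  {l: True, g: False}
  {g: True, l: False}


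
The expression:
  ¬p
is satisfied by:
  {p: False}


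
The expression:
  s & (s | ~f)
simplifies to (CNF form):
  s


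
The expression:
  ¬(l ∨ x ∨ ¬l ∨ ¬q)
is never true.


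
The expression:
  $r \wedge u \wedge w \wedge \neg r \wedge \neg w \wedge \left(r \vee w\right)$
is never true.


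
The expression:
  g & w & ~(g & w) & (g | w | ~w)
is never true.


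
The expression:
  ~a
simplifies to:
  ~a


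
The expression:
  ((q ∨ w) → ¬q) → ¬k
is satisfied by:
  {q: True, k: False}
  {k: False, q: False}
  {k: True, q: True}


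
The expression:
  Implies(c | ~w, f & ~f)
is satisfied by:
  {w: True, c: False}


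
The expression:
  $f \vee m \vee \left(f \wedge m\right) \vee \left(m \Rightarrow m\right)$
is always true.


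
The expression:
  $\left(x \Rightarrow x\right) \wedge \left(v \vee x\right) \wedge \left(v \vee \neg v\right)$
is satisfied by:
  {x: True, v: True}
  {x: True, v: False}
  {v: True, x: False}


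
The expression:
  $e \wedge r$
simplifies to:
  $e \wedge r$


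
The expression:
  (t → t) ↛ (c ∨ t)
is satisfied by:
  {t: False, c: False}


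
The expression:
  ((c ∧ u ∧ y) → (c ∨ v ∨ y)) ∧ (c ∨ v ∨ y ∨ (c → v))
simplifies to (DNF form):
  True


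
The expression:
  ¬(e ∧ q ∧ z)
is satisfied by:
  {e: False, q: False, z: False}
  {z: True, e: False, q: False}
  {q: True, e: False, z: False}
  {z: True, q: True, e: False}
  {e: True, z: False, q: False}
  {z: True, e: True, q: False}
  {q: True, e: True, z: False}


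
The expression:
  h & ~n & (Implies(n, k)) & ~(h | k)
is never true.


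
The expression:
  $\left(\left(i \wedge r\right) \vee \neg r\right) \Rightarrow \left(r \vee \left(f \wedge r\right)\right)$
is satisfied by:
  {r: True}


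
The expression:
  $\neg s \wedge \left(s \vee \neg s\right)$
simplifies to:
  $\neg s$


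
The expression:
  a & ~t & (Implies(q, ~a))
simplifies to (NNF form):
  a & ~q & ~t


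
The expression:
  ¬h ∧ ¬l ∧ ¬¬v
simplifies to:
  v ∧ ¬h ∧ ¬l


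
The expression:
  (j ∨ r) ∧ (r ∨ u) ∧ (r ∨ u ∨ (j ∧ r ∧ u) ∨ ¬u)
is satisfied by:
  {r: True, u: True, j: True}
  {r: True, u: True, j: False}
  {r: True, j: True, u: False}
  {r: True, j: False, u: False}
  {u: True, j: True, r: False}


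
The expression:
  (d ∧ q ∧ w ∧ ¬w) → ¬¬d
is always true.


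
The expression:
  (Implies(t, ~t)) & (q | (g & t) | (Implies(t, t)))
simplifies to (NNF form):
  ~t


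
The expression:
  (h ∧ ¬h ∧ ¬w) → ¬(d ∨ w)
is always true.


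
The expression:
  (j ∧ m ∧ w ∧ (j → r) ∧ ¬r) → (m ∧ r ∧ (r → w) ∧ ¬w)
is always true.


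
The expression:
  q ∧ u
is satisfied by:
  {u: True, q: True}


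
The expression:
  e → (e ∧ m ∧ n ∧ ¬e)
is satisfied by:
  {e: False}


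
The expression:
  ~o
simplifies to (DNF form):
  ~o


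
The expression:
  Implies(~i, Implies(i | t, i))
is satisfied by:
  {i: True, t: False}
  {t: False, i: False}
  {t: True, i: True}


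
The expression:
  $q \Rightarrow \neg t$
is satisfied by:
  {t: False, q: False}
  {q: True, t: False}
  {t: True, q: False}


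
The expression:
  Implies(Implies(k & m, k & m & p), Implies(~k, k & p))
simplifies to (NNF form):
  k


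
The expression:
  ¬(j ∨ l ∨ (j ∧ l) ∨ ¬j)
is never true.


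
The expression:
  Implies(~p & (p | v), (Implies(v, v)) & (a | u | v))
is always true.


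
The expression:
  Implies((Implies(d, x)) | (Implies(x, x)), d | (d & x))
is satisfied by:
  {d: True}


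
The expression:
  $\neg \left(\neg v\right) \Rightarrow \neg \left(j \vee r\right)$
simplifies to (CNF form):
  $\left(\neg j \vee \neg v\right) \wedge \left(\neg r \vee \neg v\right)$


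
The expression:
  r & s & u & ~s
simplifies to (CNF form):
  False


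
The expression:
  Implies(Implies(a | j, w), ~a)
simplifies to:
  ~a | ~w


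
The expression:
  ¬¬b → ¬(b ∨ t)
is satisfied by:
  {b: False}


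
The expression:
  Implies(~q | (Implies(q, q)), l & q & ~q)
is never true.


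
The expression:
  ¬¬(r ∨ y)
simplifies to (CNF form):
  r ∨ y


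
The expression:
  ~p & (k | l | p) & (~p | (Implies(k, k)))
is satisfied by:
  {k: True, l: True, p: False}
  {k: True, l: False, p: False}
  {l: True, k: False, p: False}


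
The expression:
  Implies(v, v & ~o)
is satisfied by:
  {v: False, o: False}
  {o: True, v: False}
  {v: True, o: False}


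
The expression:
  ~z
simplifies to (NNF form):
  ~z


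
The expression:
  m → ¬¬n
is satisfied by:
  {n: True, m: False}
  {m: False, n: False}
  {m: True, n: True}


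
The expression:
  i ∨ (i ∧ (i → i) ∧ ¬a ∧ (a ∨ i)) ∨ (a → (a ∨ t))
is always true.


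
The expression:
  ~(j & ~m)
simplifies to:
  m | ~j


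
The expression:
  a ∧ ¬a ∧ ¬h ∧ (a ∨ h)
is never true.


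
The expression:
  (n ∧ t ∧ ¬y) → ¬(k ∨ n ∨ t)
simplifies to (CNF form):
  y ∨ ¬n ∨ ¬t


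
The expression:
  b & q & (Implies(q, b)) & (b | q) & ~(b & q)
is never true.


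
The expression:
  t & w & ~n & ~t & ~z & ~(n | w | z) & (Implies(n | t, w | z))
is never true.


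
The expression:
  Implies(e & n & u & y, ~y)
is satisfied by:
  {u: False, e: False, y: False, n: False}
  {n: True, u: False, e: False, y: False}
  {y: True, u: False, e: False, n: False}
  {n: True, y: True, u: False, e: False}
  {e: True, n: False, u: False, y: False}
  {n: True, e: True, u: False, y: False}
  {y: True, e: True, n: False, u: False}
  {n: True, y: True, e: True, u: False}
  {u: True, y: False, e: False, n: False}
  {n: True, u: True, y: False, e: False}
  {y: True, u: True, n: False, e: False}
  {n: True, y: True, u: True, e: False}
  {e: True, u: True, y: False, n: False}
  {n: True, e: True, u: True, y: False}
  {y: True, e: True, u: True, n: False}


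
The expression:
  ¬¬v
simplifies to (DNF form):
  v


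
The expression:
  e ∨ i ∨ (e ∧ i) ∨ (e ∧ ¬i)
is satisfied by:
  {i: True, e: True}
  {i: True, e: False}
  {e: True, i: False}


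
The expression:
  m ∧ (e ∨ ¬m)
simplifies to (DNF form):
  e ∧ m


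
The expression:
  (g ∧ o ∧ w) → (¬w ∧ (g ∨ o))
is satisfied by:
  {w: False, o: False, g: False}
  {g: True, w: False, o: False}
  {o: True, w: False, g: False}
  {g: True, o: True, w: False}
  {w: True, g: False, o: False}
  {g: True, w: True, o: False}
  {o: True, w: True, g: False}


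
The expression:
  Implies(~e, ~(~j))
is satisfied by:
  {e: True, j: True}
  {e: True, j: False}
  {j: True, e: False}


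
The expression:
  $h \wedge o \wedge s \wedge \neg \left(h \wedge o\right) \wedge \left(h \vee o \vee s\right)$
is never true.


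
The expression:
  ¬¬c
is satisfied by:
  {c: True}


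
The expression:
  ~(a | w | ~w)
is never true.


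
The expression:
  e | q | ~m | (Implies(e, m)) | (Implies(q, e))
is always true.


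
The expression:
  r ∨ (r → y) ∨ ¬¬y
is always true.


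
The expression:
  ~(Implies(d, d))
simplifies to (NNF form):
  False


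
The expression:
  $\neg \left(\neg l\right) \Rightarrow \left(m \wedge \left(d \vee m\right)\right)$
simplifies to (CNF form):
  $m \vee \neg l$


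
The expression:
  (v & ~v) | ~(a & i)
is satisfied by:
  {a: False, i: False}
  {i: True, a: False}
  {a: True, i: False}


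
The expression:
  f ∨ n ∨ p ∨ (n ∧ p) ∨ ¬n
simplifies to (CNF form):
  True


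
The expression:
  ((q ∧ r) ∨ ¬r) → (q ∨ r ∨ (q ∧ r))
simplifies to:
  q ∨ r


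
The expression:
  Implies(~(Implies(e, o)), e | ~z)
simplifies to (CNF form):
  True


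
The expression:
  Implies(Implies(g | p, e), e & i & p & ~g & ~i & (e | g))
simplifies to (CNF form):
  ~e & (g | p)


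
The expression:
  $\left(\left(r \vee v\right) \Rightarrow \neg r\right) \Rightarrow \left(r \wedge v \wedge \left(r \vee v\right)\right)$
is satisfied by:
  {r: True}


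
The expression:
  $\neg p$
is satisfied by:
  {p: False}


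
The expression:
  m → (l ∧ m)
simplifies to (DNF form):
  l ∨ ¬m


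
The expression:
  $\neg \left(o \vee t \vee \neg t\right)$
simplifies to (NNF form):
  $\text{False}$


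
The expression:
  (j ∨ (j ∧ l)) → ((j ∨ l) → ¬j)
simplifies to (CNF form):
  ¬j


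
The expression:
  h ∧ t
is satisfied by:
  {t: True, h: True}


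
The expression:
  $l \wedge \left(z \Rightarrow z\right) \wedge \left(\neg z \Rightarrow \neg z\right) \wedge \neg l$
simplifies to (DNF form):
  $\text{False}$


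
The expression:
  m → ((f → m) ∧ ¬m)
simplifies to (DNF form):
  ¬m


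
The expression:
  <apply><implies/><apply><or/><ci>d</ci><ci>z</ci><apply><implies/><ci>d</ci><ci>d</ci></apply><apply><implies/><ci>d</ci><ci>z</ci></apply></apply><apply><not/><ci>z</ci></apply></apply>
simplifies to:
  <apply><not/><ci>z</ci></apply>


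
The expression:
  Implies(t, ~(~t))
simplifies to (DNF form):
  True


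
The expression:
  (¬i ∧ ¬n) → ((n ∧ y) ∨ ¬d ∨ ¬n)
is always true.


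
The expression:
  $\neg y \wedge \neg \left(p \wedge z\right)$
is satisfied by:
  {p: False, y: False, z: False}
  {z: True, p: False, y: False}
  {p: True, z: False, y: False}


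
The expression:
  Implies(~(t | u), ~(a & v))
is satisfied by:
  {t: True, u: True, v: False, a: False}
  {t: True, v: False, u: False, a: False}
  {u: True, t: False, v: False, a: False}
  {t: False, v: False, u: False, a: False}
  {a: True, t: True, u: True, v: False}
  {a: True, t: True, v: False, u: False}
  {a: True, u: True, t: False, v: False}
  {a: True, t: False, v: False, u: False}
  {t: True, v: True, u: True, a: False}
  {t: True, v: True, a: False, u: False}
  {v: True, u: True, a: False, t: False}
  {v: True, a: False, u: False, t: False}
  {t: True, v: True, a: True, u: True}
  {t: True, v: True, a: True, u: False}
  {v: True, a: True, u: True, t: False}


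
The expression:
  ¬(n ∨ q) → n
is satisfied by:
  {n: True, q: True}
  {n: True, q: False}
  {q: True, n: False}


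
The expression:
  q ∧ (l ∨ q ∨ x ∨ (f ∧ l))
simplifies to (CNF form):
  q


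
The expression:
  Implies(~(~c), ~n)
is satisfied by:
  {c: False, n: False}
  {n: True, c: False}
  {c: True, n: False}


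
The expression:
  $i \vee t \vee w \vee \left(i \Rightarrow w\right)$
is always true.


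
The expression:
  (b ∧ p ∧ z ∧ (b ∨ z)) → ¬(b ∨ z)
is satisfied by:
  {p: False, z: False, b: False}
  {b: True, p: False, z: False}
  {z: True, p: False, b: False}
  {b: True, z: True, p: False}
  {p: True, b: False, z: False}
  {b: True, p: True, z: False}
  {z: True, p: True, b: False}


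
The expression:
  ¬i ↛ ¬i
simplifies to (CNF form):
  False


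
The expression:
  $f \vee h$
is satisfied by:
  {h: True, f: True}
  {h: True, f: False}
  {f: True, h: False}


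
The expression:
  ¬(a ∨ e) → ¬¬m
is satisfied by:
  {a: True, m: True, e: True}
  {a: True, m: True, e: False}
  {a: True, e: True, m: False}
  {a: True, e: False, m: False}
  {m: True, e: True, a: False}
  {m: True, e: False, a: False}
  {e: True, m: False, a: False}


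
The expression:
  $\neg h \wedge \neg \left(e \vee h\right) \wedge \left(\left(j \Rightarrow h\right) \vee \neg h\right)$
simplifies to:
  $\neg e \wedge \neg h$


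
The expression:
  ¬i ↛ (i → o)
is never true.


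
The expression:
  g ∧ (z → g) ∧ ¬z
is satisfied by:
  {g: True, z: False}
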